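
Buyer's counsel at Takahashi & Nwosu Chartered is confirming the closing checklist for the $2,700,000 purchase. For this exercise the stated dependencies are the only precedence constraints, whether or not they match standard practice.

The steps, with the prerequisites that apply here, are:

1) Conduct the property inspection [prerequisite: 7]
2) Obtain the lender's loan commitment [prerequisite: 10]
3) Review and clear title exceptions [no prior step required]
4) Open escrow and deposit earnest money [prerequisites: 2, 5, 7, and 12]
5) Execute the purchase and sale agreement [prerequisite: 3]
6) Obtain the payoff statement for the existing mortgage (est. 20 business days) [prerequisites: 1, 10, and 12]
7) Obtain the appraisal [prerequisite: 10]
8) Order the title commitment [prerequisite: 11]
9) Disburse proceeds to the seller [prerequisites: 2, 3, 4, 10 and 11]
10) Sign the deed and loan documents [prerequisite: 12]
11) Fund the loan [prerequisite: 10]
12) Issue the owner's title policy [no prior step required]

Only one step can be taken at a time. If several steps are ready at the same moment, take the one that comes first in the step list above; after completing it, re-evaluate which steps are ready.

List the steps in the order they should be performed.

3 5 12 10 2 7 1 4 6 11 8 9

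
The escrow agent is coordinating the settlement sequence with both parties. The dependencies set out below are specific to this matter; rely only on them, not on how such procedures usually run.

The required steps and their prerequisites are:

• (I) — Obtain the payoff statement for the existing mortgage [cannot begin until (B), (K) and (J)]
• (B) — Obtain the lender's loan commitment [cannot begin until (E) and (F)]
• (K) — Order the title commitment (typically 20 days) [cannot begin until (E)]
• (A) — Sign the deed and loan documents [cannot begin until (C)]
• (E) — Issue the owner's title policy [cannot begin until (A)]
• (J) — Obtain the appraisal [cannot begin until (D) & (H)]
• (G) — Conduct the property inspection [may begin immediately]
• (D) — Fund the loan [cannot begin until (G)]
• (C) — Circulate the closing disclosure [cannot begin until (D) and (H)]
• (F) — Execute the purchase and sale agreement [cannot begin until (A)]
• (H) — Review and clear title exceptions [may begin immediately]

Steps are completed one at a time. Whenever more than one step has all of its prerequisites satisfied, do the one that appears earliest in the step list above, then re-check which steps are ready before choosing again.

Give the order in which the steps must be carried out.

(G) and (H) have no prerequisites; (G) is listed earlier, so (G) is first.
(D) now also ready, so the ready set is {(D), (H)}; (D) is listed earlier → (D).
(H) is the only step now ready → (H).
(J) and (C) are both available; (J) is listed earlier → (J).
(C) needed (D) and (H), now all done → (C).
(A) needed (C), now all done → (A).
Ready: (E) and (F). (E) is listed earlier → (E).
(K) now also ready, so the ready set is {(K), (F)}; (K) is listed earlier → (K).
(F) needed (A), now all done → (F).
(B) needed (E) and (F), now all done → (B).
(I) needed (B), (K) and (J), now all done → (I).

(G), (D), (H), (J), (C), (A), (E), (K), (F), (B), (I)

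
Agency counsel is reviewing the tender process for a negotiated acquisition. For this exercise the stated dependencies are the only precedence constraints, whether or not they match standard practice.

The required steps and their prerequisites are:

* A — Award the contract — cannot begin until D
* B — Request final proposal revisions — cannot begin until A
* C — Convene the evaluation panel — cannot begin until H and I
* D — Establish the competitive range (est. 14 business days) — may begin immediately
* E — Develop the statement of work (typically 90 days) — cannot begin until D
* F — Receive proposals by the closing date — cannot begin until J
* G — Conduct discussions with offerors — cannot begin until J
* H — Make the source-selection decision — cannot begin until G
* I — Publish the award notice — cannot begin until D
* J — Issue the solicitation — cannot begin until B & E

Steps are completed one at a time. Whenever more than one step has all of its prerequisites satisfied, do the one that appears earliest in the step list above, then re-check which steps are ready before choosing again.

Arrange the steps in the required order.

Only D has no prerequisites, so it is first.
A, E and I are all available; A is listed earlier → A.
Now B, E and I have their prerequisites met. B is listed earlier, so B next.
Ready: E and I. E is listed earlier → E.
J now also ready, so the ready set is {I, J}; I is listed earlier → I.
J needed B and E, now all done → J.
Ready: F and G. F is listed earlier → F.
Next only G has its prerequisites met → G.
Next only H has its prerequisites met → H.
Next only C has its prerequisites met → C.

D A B E I J F G H C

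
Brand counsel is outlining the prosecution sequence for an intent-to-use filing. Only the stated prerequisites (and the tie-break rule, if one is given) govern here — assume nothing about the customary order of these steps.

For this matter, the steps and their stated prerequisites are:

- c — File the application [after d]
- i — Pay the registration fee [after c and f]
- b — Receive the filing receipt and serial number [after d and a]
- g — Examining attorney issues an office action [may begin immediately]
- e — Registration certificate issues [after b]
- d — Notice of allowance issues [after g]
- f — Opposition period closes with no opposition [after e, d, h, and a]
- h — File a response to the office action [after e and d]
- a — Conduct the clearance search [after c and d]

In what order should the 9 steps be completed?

g is the only step with nothing outstanding, so it goes first.
d needed g, now all done → d.
c needed d, now all done → c.
Next only a has its prerequisites met → a.
b needed d and a, now all done → b.
e needed b, now all done → e.
Next only h has its prerequisites met → h.
f needed e, d, h and a, now all done → f.
i is the only step now ready → i.

g, d, c, a, b, e, h, f, i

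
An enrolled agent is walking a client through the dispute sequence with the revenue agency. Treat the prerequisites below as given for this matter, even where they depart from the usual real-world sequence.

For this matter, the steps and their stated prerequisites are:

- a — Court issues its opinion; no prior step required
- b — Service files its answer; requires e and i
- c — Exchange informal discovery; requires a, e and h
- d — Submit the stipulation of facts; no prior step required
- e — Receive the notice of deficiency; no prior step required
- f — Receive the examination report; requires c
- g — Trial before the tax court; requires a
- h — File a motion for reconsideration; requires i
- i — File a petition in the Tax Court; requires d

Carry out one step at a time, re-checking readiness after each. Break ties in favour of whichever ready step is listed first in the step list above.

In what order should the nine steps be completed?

Nothing is required for a, d and e. a is listed earlier → a first.
d, e and g are all available; d is listed earlier → d.
Ready: e, g and i. e is listed earlier → e.
Ready: g and i. g is listed earlier → g.
That leaves i as the only ready step → i.
Ready: b and h. b is listed earlier → b.
Next only h has its prerequisites met → h.
c needed a, e and h, now all done → c.
That leaves f as the only ready step → f.

a, d, e, g, i, b, h, c, f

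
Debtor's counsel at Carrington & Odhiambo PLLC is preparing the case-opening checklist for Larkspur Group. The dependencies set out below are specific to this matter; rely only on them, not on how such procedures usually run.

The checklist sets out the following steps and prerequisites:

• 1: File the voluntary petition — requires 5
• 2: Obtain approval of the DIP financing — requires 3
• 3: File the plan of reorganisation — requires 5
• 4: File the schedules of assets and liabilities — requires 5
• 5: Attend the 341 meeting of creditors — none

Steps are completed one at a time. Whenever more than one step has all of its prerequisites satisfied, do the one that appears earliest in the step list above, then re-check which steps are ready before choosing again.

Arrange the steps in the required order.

5 1 3 2 4

Only 5 has no prerequisites, so it is first.
Ready: 1, 3 and 4. 1 is listed earlier → 1.
Ready: 3 and 4. 3 is listed earlier → 3.
Ready: 2 and 4. 2 is listed earlier → 2.
Next only 4 has its prerequisites met → 4.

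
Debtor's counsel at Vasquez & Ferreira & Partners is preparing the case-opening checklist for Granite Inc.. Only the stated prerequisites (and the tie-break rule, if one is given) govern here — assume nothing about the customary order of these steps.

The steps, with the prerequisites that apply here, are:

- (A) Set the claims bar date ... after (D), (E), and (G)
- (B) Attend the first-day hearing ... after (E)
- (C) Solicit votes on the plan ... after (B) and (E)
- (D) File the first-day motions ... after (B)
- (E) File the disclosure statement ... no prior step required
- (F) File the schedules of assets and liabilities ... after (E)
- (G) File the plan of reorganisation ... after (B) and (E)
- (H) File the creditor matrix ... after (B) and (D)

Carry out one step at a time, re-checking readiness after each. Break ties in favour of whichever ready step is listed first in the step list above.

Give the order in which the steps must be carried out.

(E) → (B) → (C) → (D) → (F) → (G) → (A) → (H)

Only (E) has no prerequisites, so it is first.
Now (B) and (F) have their prerequisites met. (B) is listed earlier, so (B) next.
(C), (D), (F) and (G) are all available; (C) is listed earlier → (C).
(D), (F) and (G) are all available; (D) is listed earlier → (D).
(F), (G) and (H) are all available; (F) is listed earlier → (F).
Now (G) and (H) have their prerequisites met. (G) is listed earlier, so (G) next.
(A) and (H) are both available; (A) is listed earlier → (A).
(H) needed (B) and (D), now all done → (H).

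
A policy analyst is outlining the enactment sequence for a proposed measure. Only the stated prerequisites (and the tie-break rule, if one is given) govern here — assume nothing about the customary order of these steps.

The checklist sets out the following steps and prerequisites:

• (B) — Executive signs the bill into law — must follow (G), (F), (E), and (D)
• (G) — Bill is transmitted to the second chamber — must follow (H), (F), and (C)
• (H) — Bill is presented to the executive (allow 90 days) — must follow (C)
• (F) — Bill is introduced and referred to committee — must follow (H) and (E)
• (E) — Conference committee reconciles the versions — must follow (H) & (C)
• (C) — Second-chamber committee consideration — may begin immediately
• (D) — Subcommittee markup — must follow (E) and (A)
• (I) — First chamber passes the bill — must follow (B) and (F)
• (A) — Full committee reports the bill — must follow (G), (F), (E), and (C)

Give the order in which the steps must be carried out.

Only (C) has no prerequisites, so it is first.
(H) is the only step now ready → (H).
That leaves (E) as the only ready step → (E).
(F) is the only step now ready → (F).
(G) needed (H), (F) and (C), now all done → (G).
That leaves (A) as the only ready step → (A).
That leaves (D) as the only ready step → (D).
Next only (B) has its prerequisites met → (B).
Next only (I) has its prerequisites met → (I).

(C), (H), (E), (F), (G), (A), (D), (B), (I)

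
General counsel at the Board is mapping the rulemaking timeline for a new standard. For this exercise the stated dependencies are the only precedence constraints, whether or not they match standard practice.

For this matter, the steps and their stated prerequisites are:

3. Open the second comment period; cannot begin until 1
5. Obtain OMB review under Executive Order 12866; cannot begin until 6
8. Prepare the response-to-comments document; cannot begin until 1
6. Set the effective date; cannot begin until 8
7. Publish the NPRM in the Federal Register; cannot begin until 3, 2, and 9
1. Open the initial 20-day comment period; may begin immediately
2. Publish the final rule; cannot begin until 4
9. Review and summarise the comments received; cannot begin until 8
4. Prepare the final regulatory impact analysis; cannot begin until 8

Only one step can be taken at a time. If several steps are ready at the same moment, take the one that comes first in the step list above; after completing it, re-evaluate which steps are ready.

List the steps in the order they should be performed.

1 is the only step with nothing outstanding, so it goes first.
3 and 8 are both available; 3 is listed earlier → 3.
8 needed 1, now all done → 8.
Now 6, 9 and 4 have their prerequisites met. 6 is listed earlier, so 6 next.
5, 9 and 4 are all available; 5 is listed earlier → 5.
Ready: 9 and 4. 9 is listed earlier → 9.
4 needed 8, now all done → 4.
Next only 2 has its prerequisites met → 2.
7 needed 3, 2 and 9, now all done → 7.

1 3 8 6 5 9 4 2 7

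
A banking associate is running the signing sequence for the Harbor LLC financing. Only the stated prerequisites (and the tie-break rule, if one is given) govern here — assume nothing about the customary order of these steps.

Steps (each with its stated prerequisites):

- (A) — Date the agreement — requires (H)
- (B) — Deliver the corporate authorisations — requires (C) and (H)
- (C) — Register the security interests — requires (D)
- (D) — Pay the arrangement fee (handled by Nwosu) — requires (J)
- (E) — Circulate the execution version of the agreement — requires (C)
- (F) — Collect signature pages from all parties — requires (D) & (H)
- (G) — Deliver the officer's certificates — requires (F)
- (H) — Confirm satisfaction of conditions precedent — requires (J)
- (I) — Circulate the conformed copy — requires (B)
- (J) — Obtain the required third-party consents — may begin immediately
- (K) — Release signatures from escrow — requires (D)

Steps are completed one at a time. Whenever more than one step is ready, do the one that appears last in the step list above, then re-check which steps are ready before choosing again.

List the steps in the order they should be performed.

(J), (H), (D), (K), (F), (G), (C), (E), (B), (I), (A)

(J) is the only step with nothing outstanding, so it goes first.
Ready: (H) and (D). (H) is listed later → (H).
Now (D) and (A) have their prerequisites met. (D) is listed later, so (D) next.
Ready: (K), (F), (C) and (A). (K) is listed later → (K).
Now (F), (C) and (A) have their prerequisites met. (F) is listed later, so (F) next.
(G) now also ready, so the ready set is {(G), (C), (A)}; (G) is listed later → (G).
Now (C) and (A) have their prerequisites met. (C) is listed later, so (C) next.
(E) and (B) now also ready, so the ready set is {(E), (B), (A)}; (E) is listed later → (E).
Ready: (B) and (A). (B) is listed later → (B).
Now (I) and (A) have their prerequisites met. (I) is listed later, so (I) next.
(A) is the only step now ready → (A).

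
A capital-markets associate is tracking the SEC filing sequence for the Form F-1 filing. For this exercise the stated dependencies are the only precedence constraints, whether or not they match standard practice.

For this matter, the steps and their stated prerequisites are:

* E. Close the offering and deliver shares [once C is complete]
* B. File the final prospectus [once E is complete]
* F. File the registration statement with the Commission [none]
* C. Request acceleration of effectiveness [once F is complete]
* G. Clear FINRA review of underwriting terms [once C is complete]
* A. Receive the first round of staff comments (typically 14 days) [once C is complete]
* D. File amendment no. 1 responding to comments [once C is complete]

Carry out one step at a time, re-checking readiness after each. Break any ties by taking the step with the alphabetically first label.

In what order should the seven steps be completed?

Only F has no prerequisites, so it is first.
Next only C has its prerequisites met → C.
Now A, D, E and G have their prerequisites met. A has the earlier label, so A next.
D, E and G are all available; D has the earlier label → D.
Now E and G have their prerequisites met. E has the earlier label, so E next.
Ready: B and G. B has the earlier label → B.
That leaves G as the only ready step → G.

F, C, A, D, E, B, G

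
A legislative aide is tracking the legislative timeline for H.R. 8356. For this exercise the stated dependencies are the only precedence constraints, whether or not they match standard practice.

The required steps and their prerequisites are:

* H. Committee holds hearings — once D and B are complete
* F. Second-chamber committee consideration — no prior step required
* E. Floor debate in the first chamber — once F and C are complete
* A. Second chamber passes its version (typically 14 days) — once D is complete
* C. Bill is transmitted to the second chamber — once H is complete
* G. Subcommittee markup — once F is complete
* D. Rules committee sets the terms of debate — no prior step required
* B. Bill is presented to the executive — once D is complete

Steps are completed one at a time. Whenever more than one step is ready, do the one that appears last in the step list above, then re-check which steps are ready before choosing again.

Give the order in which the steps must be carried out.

D and F have no prerequisites; D is listed later, so D is first.
B and A now also ready, so the ready set is {B, A, F}; B is listed later → B.
A, F and H are all available; A is listed later → A.
Ready: F and H. F is listed later → F.
G now also ready, so the ready set is {G, H}; G is listed later → G.
That leaves H as the only ready step → H.
Next only C has its prerequisites met → C.
Next only E has its prerequisites met → E.

D → B → A → F → G → H → C → E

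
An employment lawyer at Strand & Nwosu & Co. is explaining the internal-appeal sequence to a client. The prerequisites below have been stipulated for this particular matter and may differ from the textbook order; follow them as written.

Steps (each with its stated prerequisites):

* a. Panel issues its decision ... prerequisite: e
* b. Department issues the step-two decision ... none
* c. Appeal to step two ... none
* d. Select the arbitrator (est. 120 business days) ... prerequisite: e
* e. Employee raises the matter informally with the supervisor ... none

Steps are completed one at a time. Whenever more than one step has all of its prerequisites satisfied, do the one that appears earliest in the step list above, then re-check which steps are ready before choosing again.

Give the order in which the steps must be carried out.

b, c, e, a, d

Nothing is required for b, c and e. b is listed earlier → b first.
Ready: c and e. c is listed earlier → c.
e is the only step now ready → e.
Now a and d have their prerequisites met. a is listed earlier, so a next.
d is the only step now ready → d.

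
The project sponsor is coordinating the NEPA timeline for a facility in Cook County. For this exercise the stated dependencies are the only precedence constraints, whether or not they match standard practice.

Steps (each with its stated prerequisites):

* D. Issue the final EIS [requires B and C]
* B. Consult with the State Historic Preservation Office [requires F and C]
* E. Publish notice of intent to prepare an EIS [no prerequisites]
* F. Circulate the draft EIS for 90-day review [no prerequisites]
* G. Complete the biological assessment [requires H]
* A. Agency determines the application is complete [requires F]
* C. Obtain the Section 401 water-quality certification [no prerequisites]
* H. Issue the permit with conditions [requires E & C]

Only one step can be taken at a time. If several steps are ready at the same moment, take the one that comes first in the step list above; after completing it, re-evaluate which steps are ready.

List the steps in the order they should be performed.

Nothing is required for E, F and C. E is listed earlier → E first.
Now F and C have their prerequisites met. F is listed earlier, so F next.
Now A and C have their prerequisites met. A is listed earlier, so A next.
That leaves C as the only ready step → C.
B and H are both available; B is listed earlier → B.
Ready: D and H. D is listed earlier → D.
Next only H has its prerequisites met → H.
G needed H, now all done → G.

E, F, A, C, B, D, H, G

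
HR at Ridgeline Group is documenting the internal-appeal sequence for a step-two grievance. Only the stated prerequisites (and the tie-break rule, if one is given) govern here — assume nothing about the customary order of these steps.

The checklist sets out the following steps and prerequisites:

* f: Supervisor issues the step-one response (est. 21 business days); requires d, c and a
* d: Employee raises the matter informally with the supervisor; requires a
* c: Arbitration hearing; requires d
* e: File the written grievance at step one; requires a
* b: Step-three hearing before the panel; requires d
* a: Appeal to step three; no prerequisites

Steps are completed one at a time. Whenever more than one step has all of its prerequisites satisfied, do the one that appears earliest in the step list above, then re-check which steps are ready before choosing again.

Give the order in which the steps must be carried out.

a, d, c, f, e, b

a is the only step with nothing outstanding, so it goes first.
d and e are both available; d is listed earlier → d.
Ready: c, e and b. c is listed earlier → c.
f, e and b are all available; f is listed earlier → f.
e and b are both available; e is listed earlier → e.
b needed d, now all done → b.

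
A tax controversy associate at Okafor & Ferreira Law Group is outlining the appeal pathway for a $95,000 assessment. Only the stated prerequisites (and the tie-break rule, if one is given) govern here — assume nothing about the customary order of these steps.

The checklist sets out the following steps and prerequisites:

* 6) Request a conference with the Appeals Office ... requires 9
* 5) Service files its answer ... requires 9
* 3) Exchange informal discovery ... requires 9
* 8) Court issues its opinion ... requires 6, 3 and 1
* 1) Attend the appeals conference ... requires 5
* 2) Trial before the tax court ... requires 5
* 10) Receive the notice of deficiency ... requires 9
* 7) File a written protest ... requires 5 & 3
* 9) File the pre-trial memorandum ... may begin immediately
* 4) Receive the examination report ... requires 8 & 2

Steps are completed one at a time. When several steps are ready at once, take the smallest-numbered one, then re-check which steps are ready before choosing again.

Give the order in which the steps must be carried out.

9 3 5 1 2 6 7 8 4 10

9 has no prerequisites → 9 first.
3, 5, 6 and 10 are all available; 3 has the earlier label → 3.
5, 6 and 10 are all available; 5 has the earlier label → 5.
Now 1, 2, 6, 7 and 10 have their prerequisites met. 1 has the earlier label, so 1 next.
Now 2, 6, 7 and 10 have their prerequisites met. 2 has the earlier label, so 2 next.
Now 6, 7 and 10 have their prerequisites met. 6 has the earlier label, so 6 next.
Now 7, 8 and 10 have their prerequisites met. 7 has the earlier label, so 7 next.
8 and 10 are both available; 8 has the earlier label → 8.
4 now also ready, so the ready set is {4, 10}; 4 has the earlier label → 4.
Next only 10 has its prerequisites met → 10.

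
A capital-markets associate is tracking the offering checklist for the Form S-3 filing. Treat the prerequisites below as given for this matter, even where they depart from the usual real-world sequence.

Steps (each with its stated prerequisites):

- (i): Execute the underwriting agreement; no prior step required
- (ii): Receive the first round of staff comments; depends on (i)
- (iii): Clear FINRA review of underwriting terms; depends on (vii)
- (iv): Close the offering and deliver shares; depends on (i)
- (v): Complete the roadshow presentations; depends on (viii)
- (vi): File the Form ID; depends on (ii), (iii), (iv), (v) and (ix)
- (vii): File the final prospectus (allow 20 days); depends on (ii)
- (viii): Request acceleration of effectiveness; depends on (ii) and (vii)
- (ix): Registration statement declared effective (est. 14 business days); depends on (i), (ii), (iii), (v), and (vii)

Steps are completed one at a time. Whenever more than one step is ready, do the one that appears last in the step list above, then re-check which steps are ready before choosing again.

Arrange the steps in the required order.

(i), (iv), (ii), (vii), (viii), (v), (iii), (ix), (vi)

Only (i) has no prerequisites, so it is first.
Now (iv) and (ii) have their prerequisites met. (iv) is listed later, so (iv) next.
(ii) needed (i), now all done → (ii).
(vii) needed (ii), now all done → (vii).
Now (viii) and (iii) have their prerequisites met. (viii) is listed later, so (viii) next.
(v) now also ready, so the ready set is {(v), (iii)}; (v) is listed later → (v).
Next only (iii) has its prerequisites met → (iii).
(ix) needed (vii), (v), (iii), (ii) and (i), now all done → (ix).
(vi) needed (ix), (v), (iv), (iii) and (ii), now all done → (vi).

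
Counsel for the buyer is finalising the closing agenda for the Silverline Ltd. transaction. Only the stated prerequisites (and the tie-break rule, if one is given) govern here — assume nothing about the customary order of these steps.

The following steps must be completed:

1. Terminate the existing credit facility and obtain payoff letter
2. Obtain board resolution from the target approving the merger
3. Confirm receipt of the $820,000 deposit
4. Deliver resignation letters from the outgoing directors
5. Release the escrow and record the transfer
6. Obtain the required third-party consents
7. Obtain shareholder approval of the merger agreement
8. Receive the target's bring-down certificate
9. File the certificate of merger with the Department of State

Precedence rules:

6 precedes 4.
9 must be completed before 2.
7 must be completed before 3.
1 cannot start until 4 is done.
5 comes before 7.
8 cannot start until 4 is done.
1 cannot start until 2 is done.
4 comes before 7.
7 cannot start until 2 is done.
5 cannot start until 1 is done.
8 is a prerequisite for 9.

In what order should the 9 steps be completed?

6 has no prerequisites → 6 first.
4 needed 6, now all done → 4.
8 is the only step now ready → 8.
9 is the only step now ready → 9.
2 is the only step now ready → 2.
1 needed 2 and 4, now all done → 1.
Next only 5 has its prerequisites met → 5.
7 needed 2, 4 and 5, now all done → 7.
3 needed 7, now all done → 3.

6, 4, 8, 9, 2, 1, 5, 7, 3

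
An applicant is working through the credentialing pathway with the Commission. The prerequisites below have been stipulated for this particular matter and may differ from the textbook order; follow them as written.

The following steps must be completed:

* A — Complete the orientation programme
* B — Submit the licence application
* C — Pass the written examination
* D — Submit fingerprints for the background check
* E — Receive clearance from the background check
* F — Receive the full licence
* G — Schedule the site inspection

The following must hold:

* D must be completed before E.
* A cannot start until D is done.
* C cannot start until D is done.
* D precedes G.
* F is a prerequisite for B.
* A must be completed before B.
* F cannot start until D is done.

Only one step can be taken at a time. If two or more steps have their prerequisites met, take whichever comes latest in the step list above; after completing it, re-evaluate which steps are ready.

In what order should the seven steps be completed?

D G F E C A B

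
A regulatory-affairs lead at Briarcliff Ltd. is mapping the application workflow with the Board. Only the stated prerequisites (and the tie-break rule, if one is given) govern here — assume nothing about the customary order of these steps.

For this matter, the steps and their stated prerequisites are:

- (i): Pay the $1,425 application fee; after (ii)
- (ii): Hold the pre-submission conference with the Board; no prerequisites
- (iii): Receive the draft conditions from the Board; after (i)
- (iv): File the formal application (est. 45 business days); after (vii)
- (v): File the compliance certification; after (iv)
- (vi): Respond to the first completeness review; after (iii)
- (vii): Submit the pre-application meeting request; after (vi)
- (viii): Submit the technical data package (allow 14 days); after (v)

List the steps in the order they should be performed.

(ii) has no prerequisites → (ii) first.
(i) is the only step now ready → (i).
(iii) is the only step now ready → (iii).
Next only (vi) has its prerequisites met → (vi).
Next only (vii) has its prerequisites met → (vii).
(iv) needed (vii), now all done → (iv).
That leaves (v) as the only ready step → (v).
(viii) is the only step now ready → (viii).

(ii), (i), (iii), (vi), (vii), (iv), (v), (viii)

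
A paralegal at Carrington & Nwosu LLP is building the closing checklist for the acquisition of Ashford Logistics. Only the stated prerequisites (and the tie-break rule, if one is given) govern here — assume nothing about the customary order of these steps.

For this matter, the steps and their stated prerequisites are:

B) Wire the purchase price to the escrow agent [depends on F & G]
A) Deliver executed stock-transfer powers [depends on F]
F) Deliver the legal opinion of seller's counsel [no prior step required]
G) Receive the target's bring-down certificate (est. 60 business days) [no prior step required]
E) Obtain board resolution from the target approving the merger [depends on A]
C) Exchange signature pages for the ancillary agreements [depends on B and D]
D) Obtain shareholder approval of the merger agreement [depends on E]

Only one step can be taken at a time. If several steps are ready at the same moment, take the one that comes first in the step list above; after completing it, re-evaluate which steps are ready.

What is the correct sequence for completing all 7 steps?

F, A, G, B, E, D, C

Nothing is required for F and G. F is listed earlier → F first.
A now also ready, so the ready set is {A, G}; A is listed earlier → A.
E now also ready, so the ready set is {G, E}; G is listed earlier → G.
B and E are both available; B is listed earlier → B.
E is the only step now ready → E.
That leaves D as the only ready step → D.
C needed B and D, now all done → C.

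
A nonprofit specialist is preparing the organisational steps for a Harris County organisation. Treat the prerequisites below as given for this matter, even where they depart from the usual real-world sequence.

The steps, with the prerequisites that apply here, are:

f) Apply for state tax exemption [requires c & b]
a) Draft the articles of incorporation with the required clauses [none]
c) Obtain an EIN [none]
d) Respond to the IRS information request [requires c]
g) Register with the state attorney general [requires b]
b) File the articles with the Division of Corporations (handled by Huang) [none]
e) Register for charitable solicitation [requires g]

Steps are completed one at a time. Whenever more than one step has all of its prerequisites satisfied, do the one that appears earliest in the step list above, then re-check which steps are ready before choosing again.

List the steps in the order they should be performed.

Nothing is required for a, c and b. a is listed earlier → a first.
Now c and b have their prerequisites met. c is listed earlier, so c next.
Ready: d and b. d is listed earlier → d.
Next only b has its prerequisites met → b.
f and g are both available; f is listed earlier → f.
g needed b, now all done → g.
e needed g, now all done → e.

a → c → d → b → f → g → e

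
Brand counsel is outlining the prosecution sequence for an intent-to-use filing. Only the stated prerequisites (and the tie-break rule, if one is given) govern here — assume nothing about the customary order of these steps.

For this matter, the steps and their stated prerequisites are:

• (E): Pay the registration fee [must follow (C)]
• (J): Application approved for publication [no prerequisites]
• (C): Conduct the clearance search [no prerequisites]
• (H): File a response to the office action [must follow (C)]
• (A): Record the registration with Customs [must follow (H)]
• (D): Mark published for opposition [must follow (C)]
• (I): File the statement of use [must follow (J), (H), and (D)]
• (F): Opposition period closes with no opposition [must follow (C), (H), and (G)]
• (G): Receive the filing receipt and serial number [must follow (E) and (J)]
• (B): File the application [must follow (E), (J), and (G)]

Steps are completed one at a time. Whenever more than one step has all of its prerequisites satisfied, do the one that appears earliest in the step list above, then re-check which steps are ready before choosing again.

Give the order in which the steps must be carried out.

(J), (C), (E), (H), (A), (D), (I), (G), (F), (B)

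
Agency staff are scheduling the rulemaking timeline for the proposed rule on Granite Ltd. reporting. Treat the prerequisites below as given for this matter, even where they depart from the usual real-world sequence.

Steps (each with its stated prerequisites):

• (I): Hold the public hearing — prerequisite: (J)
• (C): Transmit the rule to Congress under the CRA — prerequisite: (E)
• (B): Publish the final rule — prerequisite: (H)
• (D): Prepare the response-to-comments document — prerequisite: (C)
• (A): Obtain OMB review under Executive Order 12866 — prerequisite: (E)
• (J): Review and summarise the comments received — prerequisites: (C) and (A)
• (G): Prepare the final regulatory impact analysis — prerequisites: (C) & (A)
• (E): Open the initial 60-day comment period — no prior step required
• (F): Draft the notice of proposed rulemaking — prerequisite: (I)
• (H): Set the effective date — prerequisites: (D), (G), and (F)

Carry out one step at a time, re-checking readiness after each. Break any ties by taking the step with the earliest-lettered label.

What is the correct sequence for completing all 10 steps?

(E) is the only step with nothing outstanding, so it goes first.
(A) and (C) are both available; (A) has the earlier label → (A).
(C) needed (E), now all done → (C).
Ready: (D), (G) and (J). (D) has the earlier label → (D).
(G) and (J) are both available; (G) has the earlier label → (G).
(J) is the only step now ready → (J).
That leaves (I) as the only ready step → (I).
That leaves (F) as the only ready step → (F).
That leaves (H) as the only ready step → (H).
Next only (B) has its prerequisites met → (B).

(E) → (A) → (C) → (D) → (G) → (J) → (I) → (F) → (H) → (B)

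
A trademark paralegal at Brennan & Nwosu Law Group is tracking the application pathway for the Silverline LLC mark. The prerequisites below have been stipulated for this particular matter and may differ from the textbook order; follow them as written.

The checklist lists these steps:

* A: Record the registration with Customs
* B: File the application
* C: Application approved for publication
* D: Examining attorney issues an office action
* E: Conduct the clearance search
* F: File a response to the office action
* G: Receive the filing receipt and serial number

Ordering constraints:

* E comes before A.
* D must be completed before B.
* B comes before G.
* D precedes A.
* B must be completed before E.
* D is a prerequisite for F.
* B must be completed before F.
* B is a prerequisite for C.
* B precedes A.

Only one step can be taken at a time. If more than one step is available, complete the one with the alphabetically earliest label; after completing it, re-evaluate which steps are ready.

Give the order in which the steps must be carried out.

D has no prerequisites → D first.
B needed D, now all done → B.
Ready: C, E, F and G. C has the earlier label → C.
Now E, F and G have their prerequisites met. E has the earlier label, so E next.
A now also ready, so the ready set is {A, F, G}; A has the earlier label → A.
F and G are both available; F has the earlier label → F.
G is the only step now ready → G.

D, B, C, E, A, F, G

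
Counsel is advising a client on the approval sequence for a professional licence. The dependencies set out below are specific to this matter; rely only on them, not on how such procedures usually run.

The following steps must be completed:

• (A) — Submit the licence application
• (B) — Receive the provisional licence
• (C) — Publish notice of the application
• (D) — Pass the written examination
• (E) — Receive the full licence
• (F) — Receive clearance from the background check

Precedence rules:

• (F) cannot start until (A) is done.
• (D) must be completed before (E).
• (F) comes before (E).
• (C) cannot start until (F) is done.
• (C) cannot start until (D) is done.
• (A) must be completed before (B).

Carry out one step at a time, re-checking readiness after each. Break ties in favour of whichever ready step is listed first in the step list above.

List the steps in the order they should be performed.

(A) → (B) → (D) → (F) → (C) → (E)

Nothing is required for (A) and (D). (A) is listed earlier → (A) first.
(B) and (F) now also ready, so the ready set is {(B), (D), (F)}; (B) is listed earlier → (B).
Now (D) and (F) have their prerequisites met. (D) is listed earlier, so (D) next.
(F) needed (A), now all done → (F).
Ready: (C) and (E). (C) is listed earlier → (C).
That leaves (E) as the only ready step → (E).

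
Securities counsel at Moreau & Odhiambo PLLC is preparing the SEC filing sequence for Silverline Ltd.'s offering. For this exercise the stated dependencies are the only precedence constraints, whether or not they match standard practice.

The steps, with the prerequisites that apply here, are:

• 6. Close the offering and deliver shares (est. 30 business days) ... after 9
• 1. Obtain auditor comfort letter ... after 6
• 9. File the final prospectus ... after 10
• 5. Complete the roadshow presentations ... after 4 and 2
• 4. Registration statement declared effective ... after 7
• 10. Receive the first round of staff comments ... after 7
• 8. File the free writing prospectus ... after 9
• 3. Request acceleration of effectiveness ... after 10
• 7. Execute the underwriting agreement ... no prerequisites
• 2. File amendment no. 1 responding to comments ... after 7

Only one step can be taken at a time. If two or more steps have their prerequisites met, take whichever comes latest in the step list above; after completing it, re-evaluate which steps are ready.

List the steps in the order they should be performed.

7, 2, 10, 3, 4, 5, 9, 8, 6, 1

7 has no prerequisites → 7 first.
Ready: 2, 10 and 4. 2 is listed later → 2.
Now 10 and 4 have their prerequisites met. 10 is listed later, so 10 next.
Now 3, 4 and 9 have their prerequisites met. 3 is listed later, so 3 next.
4 and 9 are both available; 4 is listed later → 4.
5 now also ready, so the ready set is {5, 9}; 5 is listed later → 5.
9 is the only step now ready → 9.
8 and 6 are both available; 8 is listed later → 8.
6 needed 9, now all done → 6.
1 needed 6, now all done → 1.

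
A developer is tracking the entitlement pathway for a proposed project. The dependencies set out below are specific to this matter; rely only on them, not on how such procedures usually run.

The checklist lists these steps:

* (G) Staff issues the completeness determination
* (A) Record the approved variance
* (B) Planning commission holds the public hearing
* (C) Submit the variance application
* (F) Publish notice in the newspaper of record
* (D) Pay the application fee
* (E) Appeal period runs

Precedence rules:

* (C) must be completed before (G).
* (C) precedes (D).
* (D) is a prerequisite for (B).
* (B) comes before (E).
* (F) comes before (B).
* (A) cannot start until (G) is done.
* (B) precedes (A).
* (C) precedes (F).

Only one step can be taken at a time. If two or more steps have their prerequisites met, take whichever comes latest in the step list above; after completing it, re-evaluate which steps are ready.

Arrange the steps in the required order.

(C), (D), (F), (B), (E), (G), (A)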